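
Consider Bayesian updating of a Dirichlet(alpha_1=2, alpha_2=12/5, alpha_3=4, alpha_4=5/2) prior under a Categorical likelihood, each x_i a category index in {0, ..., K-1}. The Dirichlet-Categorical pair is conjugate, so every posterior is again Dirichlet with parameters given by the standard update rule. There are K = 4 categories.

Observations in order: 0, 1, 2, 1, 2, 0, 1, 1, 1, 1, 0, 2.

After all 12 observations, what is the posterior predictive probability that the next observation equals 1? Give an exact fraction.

obs 1: x=0 → posterior Dirichlet(3, 12/5, 4, 5/2)
obs 2: x=1 → posterior Dirichlet(3, 17/5, 4, 5/2)
obs 3: x=2 → posterior Dirichlet(3, 17/5, 5, 5/2)
obs 4: x=1 → posterior Dirichlet(3, 22/5, 5, 5/2)
obs 5: x=2 → posterior Dirichlet(3, 22/5, 6, 5/2)
obs 6: x=0 → posterior Dirichlet(4, 22/5, 6, 5/2)
obs 7: x=1 → posterior Dirichlet(4, 27/5, 6, 5/2)
obs 8: x=1 → posterior Dirichlet(4, 32/5, 6, 5/2)
obs 9: x=1 → posterior Dirichlet(4, 37/5, 6, 5/2)
obs 10: x=1 → posterior Dirichlet(4, 42/5, 6, 5/2)
obs 11: x=0 → posterior Dirichlet(5, 42/5, 6, 5/2)
obs 12: x=2 → posterior Dirichlet(5, 42/5, 7, 5/2)

84/229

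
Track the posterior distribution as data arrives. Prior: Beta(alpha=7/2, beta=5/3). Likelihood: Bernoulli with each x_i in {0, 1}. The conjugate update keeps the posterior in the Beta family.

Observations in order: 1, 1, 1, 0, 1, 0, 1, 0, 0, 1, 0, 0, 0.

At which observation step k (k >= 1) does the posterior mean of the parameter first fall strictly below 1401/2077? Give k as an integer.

k = 6

obs 1: x=1 → posterior Beta(9/2, 5/3)
obs 2: x=1 → posterior Beta(11/2, 5/3)
obs 3: x=1 → posterior Beta(13/2, 5/3)
obs 4: x=0 → posterior Beta(13/2, 8/3)
obs 5: x=1 → posterior Beta(15/2, 8/3)
obs 6: x=0 → posterior Beta(15/2, 11/3)
obs 7: x=1 → posterior Beta(17/2, 11/3)
obs 8: x=0 → posterior Beta(17/2, 14/3)
obs 9: x=0 → posterior Beta(17/2, 17/3)
obs 10: x=1 → posterior Beta(19/2, 17/3)
obs 11: x=0 → posterior Beta(19/2, 20/3)
obs 12: x=0 → posterior Beta(19/2, 23/3)
obs 13: x=0 → posterior Beta(19/2, 26/3)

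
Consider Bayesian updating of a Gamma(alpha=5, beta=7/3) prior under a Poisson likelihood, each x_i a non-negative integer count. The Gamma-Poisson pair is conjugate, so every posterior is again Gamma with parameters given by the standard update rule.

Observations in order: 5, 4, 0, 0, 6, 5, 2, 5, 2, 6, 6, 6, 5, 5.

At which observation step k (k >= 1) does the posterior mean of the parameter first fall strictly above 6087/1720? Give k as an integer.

obs 1: x=5 → posterior Gamma(10, 10/3)
obs 2: x=4 → posterior Gamma(14, 13/3)
obs 3: x=0 → posterior Gamma(14, 16/3)
obs 4: x=0 → posterior Gamma(14, 19/3)
obs 5: x=6 → posterior Gamma(20, 22/3)
obs 6: x=5 → posterior Gamma(25, 25/3)
obs 7: x=2 → posterior Gamma(27, 28/3)
obs 8: x=5 → posterior Gamma(32, 31/3)
obs 9: x=2 → posterior Gamma(34, 34/3)
obs 10: x=6 → posterior Gamma(40, 37/3)
obs 11: x=6 → posterior Gamma(46, 40/3)
obs 12: x=6 → posterior Gamma(52, 43/3)
obs 13: x=5 → posterior Gamma(57, 46/3)
obs 14: x=5 → posterior Gamma(62, 49/3)

k = 12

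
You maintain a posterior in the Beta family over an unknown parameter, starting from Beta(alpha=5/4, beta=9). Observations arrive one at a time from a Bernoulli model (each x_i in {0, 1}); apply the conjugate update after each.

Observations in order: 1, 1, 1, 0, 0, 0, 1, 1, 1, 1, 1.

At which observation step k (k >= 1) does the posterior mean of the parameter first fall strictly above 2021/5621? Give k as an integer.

obs 1: x=1 → posterior Beta(9/4, 9)
obs 2: x=1 → posterior Beta(13/4, 9)
obs 3: x=1 → posterior Beta(17/4, 9)
obs 4: x=0 → posterior Beta(17/4, 10)
obs 5: x=0 → posterior Beta(17/4, 11)
obs 6: x=0 → posterior Beta(17/4, 12)
obs 7: x=1 → posterior Beta(21/4, 12)
obs 8: x=1 → posterior Beta(25/4, 12)
obs 9: x=1 → posterior Beta(29/4, 12)
obs 10: x=1 → posterior Beta(33/4, 12)
obs 11: x=1 → posterior Beta(37/4, 12)

k = 9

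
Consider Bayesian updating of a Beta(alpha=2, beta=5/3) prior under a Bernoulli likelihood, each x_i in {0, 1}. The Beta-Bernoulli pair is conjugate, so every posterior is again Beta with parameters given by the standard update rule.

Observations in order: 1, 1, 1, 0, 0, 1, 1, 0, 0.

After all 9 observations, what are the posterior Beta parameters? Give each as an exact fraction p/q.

obs 1: x=1 → posterior Beta(3, 5/3)
obs 2: x=1 → posterior Beta(4, 5/3)
obs 3: x=1 → posterior Beta(5, 5/3)
obs 4: x=0 → posterior Beta(5, 8/3)
obs 5: x=0 → posterior Beta(5, 11/3)
obs 6: x=1 → posterior Beta(6, 11/3)
obs 7: x=1 → posterior Beta(7, 11/3)
obs 8: x=0 → posterior Beta(7, 14/3)
obs 9: x=0 → posterior Beta(7, 17/3)

alpha=7, beta=17/3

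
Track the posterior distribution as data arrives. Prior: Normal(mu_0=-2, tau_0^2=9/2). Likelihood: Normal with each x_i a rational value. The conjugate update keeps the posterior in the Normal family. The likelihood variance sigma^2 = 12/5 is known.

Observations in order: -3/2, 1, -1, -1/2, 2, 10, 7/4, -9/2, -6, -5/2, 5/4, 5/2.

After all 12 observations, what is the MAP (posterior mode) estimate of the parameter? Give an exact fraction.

43/376

obs 1: x=-3/2 → posterior Normal(-77/46, 36/23)
obs 2: x=1 → posterior Normal(-47/76, 18/19)
obs 3: x=-1 → posterior Normal(-77/106, 36/53)
obs 4: x=-1/2 → posterior Normal(-23/34, 9/17)
obs 5: x=2 → posterior Normal(-16/83, 36/83)
obs 6: x=10 → posterior Normal(67/49, 18/49)
obs 7: x=7/4 → posterior Normal(641/452, 36/113)
obs 8: x=-9/2 → posterior Normal(371/512, 9/32)
obs 9: x=-6 → posterior Normal(1/52, 36/143)
obs 10: x=-5/2 → posterior Normal(-139/632, 18/79)
obs 11: x=5/4 → posterior Normal(-16/173, 36/173)
obs 12: x=5/2 → posterior Normal(43/376, 9/47)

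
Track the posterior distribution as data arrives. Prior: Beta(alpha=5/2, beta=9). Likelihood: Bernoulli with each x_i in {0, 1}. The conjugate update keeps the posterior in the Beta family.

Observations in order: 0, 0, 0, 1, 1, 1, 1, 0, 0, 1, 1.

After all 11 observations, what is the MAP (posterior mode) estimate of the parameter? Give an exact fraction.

obs 1: x=0 → posterior Beta(5/2, 10)
obs 2: x=0 → posterior Beta(5/2, 11)
obs 3: x=0 → posterior Beta(5/2, 12)
obs 4: x=1 → posterior Beta(7/2, 12)
obs 5: x=1 → posterior Beta(9/2, 12)
obs 6: x=1 → posterior Beta(11/2, 12)
obs 7: x=1 → posterior Beta(13/2, 12)
obs 8: x=0 → posterior Beta(13/2, 13)
obs 9: x=0 → posterior Beta(13/2, 14)
obs 10: x=1 → posterior Beta(15/2, 14)
obs 11: x=1 → posterior Beta(17/2, 14)

15/41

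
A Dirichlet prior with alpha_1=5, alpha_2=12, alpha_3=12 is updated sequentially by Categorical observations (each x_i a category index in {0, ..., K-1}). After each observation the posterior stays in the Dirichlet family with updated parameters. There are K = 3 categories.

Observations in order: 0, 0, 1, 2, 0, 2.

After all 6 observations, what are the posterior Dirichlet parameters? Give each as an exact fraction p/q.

obs 1: x=0 → posterior Dirichlet(6, 12, 12)
obs 2: x=0 → posterior Dirichlet(7, 12, 12)
obs 3: x=1 → posterior Dirichlet(7, 13, 12)
obs 4: x=2 → posterior Dirichlet(7, 13, 13)
obs 5: x=0 → posterior Dirichlet(8, 13, 13)
obs 6: x=2 → posterior Dirichlet(8, 13, 14)

alpha_1=8, alpha_2=13, alpha_3=14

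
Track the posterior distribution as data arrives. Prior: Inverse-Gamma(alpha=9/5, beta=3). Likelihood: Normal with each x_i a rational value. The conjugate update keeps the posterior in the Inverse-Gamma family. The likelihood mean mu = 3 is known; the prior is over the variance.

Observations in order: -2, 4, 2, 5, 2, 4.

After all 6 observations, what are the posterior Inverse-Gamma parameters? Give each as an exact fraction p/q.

alpha=24/5, beta=39/2

obs 1: x=-2 → posterior Inverse-Gamma(23/10, 31/2)
obs 2: x=4 → posterior Inverse-Gamma(14/5, 16)
obs 3: x=2 → posterior Inverse-Gamma(33/10, 33/2)
obs 4: x=5 → posterior Inverse-Gamma(19/5, 37/2)
obs 5: x=2 → posterior Inverse-Gamma(43/10, 19)
obs 6: x=4 → posterior Inverse-Gamma(24/5, 39/2)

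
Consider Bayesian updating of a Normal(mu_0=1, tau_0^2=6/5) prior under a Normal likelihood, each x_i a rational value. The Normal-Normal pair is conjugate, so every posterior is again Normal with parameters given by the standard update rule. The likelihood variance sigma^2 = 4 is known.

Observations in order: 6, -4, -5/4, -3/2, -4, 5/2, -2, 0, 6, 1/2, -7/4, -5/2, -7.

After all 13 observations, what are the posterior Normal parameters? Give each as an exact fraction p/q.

obs 1: x=6 → posterior Normal(28/13, 12/13)
obs 2: x=-4 → posterior Normal(1, 3/4)
obs 3: x=-5/4 → posterior Normal(49/76, 12/19)
obs 4: x=-3/2 → posterior Normal(31/88, 6/11)
obs 5: x=-4 → posterior Normal(-17/100, 12/25)
obs 6: x=5/2 → posterior Normal(13/112, 3/7)
obs 7: x=-2 → posterior Normal(-11/124, 12/31)
obs 8: x=0 → posterior Normal(-11/136, 6/17)
obs 9: x=6 → posterior Normal(61/148, 12/37)
obs 10: x=1/2 → posterior Normal(67/160, 3/10)
obs 11: x=-7/4 → posterior Normal(23/86, 12/43)
obs 12: x=-5/2 → posterior Normal(2/23, 6/23)
obs 13: x=-7 → posterior Normal(-17/49, 12/49)

mu_0=-17/49, tau_0^2=12/49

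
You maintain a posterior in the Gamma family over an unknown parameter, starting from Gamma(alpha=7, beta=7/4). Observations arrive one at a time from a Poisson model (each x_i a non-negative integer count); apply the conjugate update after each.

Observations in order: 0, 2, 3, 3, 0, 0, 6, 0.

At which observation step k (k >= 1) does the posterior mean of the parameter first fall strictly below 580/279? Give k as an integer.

k = 6

obs 1: x=0 → posterior Gamma(7, 11/4)
obs 2: x=2 → posterior Gamma(9, 15/4)
obs 3: x=3 → posterior Gamma(12, 19/4)
obs 4: x=3 → posterior Gamma(15, 23/4)
obs 5: x=0 → posterior Gamma(15, 27/4)
obs 6: x=0 → posterior Gamma(15, 31/4)
obs 7: x=6 → posterior Gamma(21, 35/4)
obs 8: x=0 → posterior Gamma(21, 39/4)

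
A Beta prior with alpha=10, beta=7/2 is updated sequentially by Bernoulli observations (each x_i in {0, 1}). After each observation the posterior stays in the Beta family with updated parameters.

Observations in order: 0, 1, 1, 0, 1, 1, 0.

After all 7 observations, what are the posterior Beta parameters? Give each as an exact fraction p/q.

alpha=14, beta=13/2

obs 1: x=0 → posterior Beta(10, 9/2)
obs 2: x=1 → posterior Beta(11, 9/2)
obs 3: x=1 → posterior Beta(12, 9/2)
obs 4: x=0 → posterior Beta(12, 11/2)
obs 5: x=1 → posterior Beta(13, 11/2)
obs 6: x=1 → posterior Beta(14, 11/2)
obs 7: x=0 → posterior Beta(14, 13/2)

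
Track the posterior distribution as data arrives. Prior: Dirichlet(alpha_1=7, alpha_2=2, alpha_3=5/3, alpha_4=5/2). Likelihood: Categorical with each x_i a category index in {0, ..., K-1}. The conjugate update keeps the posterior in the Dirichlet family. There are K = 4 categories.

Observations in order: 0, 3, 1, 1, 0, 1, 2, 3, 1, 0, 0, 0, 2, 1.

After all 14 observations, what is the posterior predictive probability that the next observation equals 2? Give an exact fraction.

22/163

obs 1: x=0 → posterior Dirichlet(8, 2, 5/3, 5/2)
obs 2: x=3 → posterior Dirichlet(8, 2, 5/3, 7/2)
obs 3: x=1 → posterior Dirichlet(8, 3, 5/3, 7/2)
obs 4: x=1 → posterior Dirichlet(8, 4, 5/3, 7/2)
obs 5: x=0 → posterior Dirichlet(9, 4, 5/3, 7/2)
obs 6: x=1 → posterior Dirichlet(9, 5, 5/3, 7/2)
obs 7: x=2 → posterior Dirichlet(9, 5, 8/3, 7/2)
obs 8: x=3 → posterior Dirichlet(9, 5, 8/3, 9/2)
obs 9: x=1 → posterior Dirichlet(9, 6, 8/3, 9/2)
obs 10: x=0 → posterior Dirichlet(10, 6, 8/3, 9/2)
obs 11: x=0 → posterior Dirichlet(11, 6, 8/3, 9/2)
obs 12: x=0 → posterior Dirichlet(12, 6, 8/3, 9/2)
obs 13: x=2 → posterior Dirichlet(12, 6, 11/3, 9/2)
obs 14: x=1 → posterior Dirichlet(12, 7, 11/3, 9/2)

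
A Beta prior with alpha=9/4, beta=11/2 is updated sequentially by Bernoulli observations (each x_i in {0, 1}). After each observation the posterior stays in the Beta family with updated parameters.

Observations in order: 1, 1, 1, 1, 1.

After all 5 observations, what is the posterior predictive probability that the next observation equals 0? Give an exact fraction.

obs 1: x=1 → posterior Beta(13/4, 11/2)
obs 2: x=1 → posterior Beta(17/4, 11/2)
obs 3: x=1 → posterior Beta(21/4, 11/2)
obs 4: x=1 → posterior Beta(25/4, 11/2)
obs 5: x=1 → posterior Beta(29/4, 11/2)

22/51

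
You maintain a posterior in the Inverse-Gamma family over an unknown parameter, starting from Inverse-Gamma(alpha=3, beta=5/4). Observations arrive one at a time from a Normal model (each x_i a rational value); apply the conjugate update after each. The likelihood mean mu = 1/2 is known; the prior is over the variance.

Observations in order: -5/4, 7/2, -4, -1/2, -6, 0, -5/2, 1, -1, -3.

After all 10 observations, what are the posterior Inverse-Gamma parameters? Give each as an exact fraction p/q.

obs 1: x=-5/4 → posterior Inverse-Gamma(7/2, 89/32)
obs 2: x=7/2 → posterior Inverse-Gamma(4, 233/32)
obs 3: x=-4 → posterior Inverse-Gamma(9/2, 557/32)
obs 4: x=-1/2 → posterior Inverse-Gamma(5, 573/32)
obs 5: x=-6 → posterior Inverse-Gamma(11/2, 1249/32)
obs 6: x=0 → posterior Inverse-Gamma(6, 1253/32)
obs 7: x=-5/2 → posterior Inverse-Gamma(13/2, 1397/32)
obs 8: x=1 → posterior Inverse-Gamma(7, 1401/32)
obs 9: x=-1 → posterior Inverse-Gamma(15/2, 1437/32)
obs 10: x=-3 → posterior Inverse-Gamma(8, 1633/32)

alpha=8, beta=1633/32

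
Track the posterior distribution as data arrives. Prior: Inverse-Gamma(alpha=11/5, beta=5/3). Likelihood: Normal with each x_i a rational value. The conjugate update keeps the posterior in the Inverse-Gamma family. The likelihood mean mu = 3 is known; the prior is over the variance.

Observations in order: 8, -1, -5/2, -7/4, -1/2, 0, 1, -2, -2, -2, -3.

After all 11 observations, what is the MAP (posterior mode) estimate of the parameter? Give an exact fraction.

56015/4176

obs 1: x=8 → posterior Inverse-Gamma(27/10, 85/6)
obs 2: x=-1 → posterior Inverse-Gamma(16/5, 133/6)
obs 3: x=-5/2 → posterior Inverse-Gamma(37/10, 895/24)
obs 4: x=-7/4 → posterior Inverse-Gamma(21/5, 4663/96)
obs 5: x=-1/2 → posterior Inverse-Gamma(47/10, 5251/96)
obs 6: x=0 → posterior Inverse-Gamma(26/5, 5683/96)
obs 7: x=1 → posterior Inverse-Gamma(57/10, 5875/96)
obs 8: x=-2 → posterior Inverse-Gamma(31/5, 7075/96)
obs 9: x=-2 → posterior Inverse-Gamma(67/10, 8275/96)
obs 10: x=-2 → posterior Inverse-Gamma(36/5, 9475/96)
obs 11: x=-3 → posterior Inverse-Gamma(77/10, 11203/96)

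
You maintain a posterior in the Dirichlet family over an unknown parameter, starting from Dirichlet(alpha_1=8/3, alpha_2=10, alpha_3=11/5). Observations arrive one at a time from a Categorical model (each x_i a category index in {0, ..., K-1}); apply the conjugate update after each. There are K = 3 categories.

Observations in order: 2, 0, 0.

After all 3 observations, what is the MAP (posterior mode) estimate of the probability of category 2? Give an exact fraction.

33/223

obs 1: x=2 → posterior Dirichlet(8/3, 10, 16/5)
obs 2: x=0 → posterior Dirichlet(11/3, 10, 16/5)
obs 3: x=0 → posterior Dirichlet(14/3, 10, 16/5)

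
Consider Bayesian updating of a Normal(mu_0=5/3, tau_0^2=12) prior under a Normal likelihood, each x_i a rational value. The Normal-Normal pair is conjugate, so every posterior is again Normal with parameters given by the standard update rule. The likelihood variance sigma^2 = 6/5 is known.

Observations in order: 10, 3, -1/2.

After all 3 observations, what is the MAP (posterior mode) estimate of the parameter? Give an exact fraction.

380/93

obs 1: x=10 → posterior Normal(305/33, 12/11)
obs 2: x=3 → posterior Normal(395/63, 4/7)
obs 3: x=-1/2 → posterior Normal(380/93, 12/31)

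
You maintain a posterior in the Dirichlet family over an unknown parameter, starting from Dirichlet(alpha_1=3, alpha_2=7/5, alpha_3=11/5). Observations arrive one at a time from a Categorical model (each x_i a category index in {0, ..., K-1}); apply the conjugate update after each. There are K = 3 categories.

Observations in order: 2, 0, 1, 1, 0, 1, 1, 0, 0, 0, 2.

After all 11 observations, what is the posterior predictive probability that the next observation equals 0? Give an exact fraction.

obs 1: x=2 → posterior Dirichlet(3, 7/5, 16/5)
obs 2: x=0 → posterior Dirichlet(4, 7/5, 16/5)
obs 3: x=1 → posterior Dirichlet(4, 12/5, 16/5)
obs 4: x=1 → posterior Dirichlet(4, 17/5, 16/5)
obs 5: x=0 → posterior Dirichlet(5, 17/5, 16/5)
obs 6: x=1 → posterior Dirichlet(5, 22/5, 16/5)
obs 7: x=1 → posterior Dirichlet(5, 27/5, 16/5)
obs 8: x=0 → posterior Dirichlet(6, 27/5, 16/5)
obs 9: x=0 → posterior Dirichlet(7, 27/5, 16/5)
obs 10: x=0 → posterior Dirichlet(8, 27/5, 16/5)
obs 11: x=2 → posterior Dirichlet(8, 27/5, 21/5)

5/11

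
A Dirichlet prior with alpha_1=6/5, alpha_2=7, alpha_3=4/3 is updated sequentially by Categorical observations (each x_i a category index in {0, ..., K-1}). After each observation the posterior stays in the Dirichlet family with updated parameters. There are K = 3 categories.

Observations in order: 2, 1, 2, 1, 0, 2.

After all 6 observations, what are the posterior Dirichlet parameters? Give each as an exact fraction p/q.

obs 1: x=2 → posterior Dirichlet(6/5, 7, 7/3)
obs 2: x=1 → posterior Dirichlet(6/5, 8, 7/3)
obs 3: x=2 → posterior Dirichlet(6/5, 8, 10/3)
obs 4: x=1 → posterior Dirichlet(6/5, 9, 10/3)
obs 5: x=0 → posterior Dirichlet(11/5, 9, 10/3)
obs 6: x=2 → posterior Dirichlet(11/5, 9, 13/3)

alpha_1=11/5, alpha_2=9, alpha_3=13/3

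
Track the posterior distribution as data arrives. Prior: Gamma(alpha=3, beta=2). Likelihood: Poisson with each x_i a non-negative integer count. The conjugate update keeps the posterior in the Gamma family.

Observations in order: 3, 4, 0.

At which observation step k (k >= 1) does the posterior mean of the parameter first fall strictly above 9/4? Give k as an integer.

k = 2

obs 1: x=3 → posterior Gamma(6, 3)
obs 2: x=4 → posterior Gamma(10, 4)
obs 3: x=0 → posterior Gamma(10, 5)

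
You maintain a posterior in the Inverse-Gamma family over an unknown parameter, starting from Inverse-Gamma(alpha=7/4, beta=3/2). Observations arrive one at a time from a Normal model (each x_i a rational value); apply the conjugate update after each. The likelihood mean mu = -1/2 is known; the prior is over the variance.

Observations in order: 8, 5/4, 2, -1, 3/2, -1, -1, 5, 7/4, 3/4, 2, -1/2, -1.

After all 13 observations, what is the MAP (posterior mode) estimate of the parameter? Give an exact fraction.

2123/296

obs 1: x=8 → posterior Inverse-Gamma(9/4, 301/8)
obs 2: x=5/4 → posterior Inverse-Gamma(11/4, 1253/32)
obs 3: x=2 → posterior Inverse-Gamma(13/4, 1353/32)
obs 4: x=-1 → posterior Inverse-Gamma(15/4, 1357/32)
obs 5: x=3/2 → posterior Inverse-Gamma(17/4, 1421/32)
obs 6: x=-1 → posterior Inverse-Gamma(19/4, 1425/32)
obs 7: x=-1 → posterior Inverse-Gamma(21/4, 1429/32)
obs 8: x=5 → posterior Inverse-Gamma(23/4, 1913/32)
obs 9: x=7/4 → posterior Inverse-Gamma(25/4, 997/16)
obs 10: x=3/4 → posterior Inverse-Gamma(27/4, 2019/32)
obs 11: x=2 → posterior Inverse-Gamma(29/4, 2119/32)
obs 12: x=-1/2 → posterior Inverse-Gamma(31/4, 2119/32)
obs 13: x=-1 → posterior Inverse-Gamma(33/4, 2123/32)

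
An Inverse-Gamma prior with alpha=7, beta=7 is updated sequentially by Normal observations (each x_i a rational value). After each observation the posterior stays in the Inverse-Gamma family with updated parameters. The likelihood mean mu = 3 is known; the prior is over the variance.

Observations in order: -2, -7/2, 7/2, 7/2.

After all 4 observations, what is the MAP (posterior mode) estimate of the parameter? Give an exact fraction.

obs 1: x=-2 → posterior Inverse-Gamma(15/2, 39/2)
obs 2: x=-7/2 → posterior Inverse-Gamma(8, 325/8)
obs 3: x=7/2 → posterior Inverse-Gamma(17/2, 163/4)
obs 4: x=7/2 → posterior Inverse-Gamma(9, 327/8)

327/80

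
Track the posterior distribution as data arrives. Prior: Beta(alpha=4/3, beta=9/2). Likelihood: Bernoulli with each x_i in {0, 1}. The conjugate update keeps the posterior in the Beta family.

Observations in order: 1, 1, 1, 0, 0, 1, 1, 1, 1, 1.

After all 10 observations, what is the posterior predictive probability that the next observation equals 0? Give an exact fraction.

obs 1: x=1 → posterior Beta(7/3, 9/2)
obs 2: x=1 → posterior Beta(10/3, 9/2)
obs 3: x=1 → posterior Beta(13/3, 9/2)
obs 4: x=0 → posterior Beta(13/3, 11/2)
obs 5: x=0 → posterior Beta(13/3, 13/2)
obs 6: x=1 → posterior Beta(16/3, 13/2)
obs 7: x=1 → posterior Beta(19/3, 13/2)
obs 8: x=1 → posterior Beta(22/3, 13/2)
obs 9: x=1 → posterior Beta(25/3, 13/2)
obs 10: x=1 → posterior Beta(28/3, 13/2)

39/95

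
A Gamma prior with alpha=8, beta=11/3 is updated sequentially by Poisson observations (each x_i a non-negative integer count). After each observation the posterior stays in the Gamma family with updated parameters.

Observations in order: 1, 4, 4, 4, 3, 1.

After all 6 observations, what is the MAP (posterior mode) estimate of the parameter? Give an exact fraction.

72/29

obs 1: x=1 → posterior Gamma(9, 14/3)
obs 2: x=4 → posterior Gamma(13, 17/3)
obs 3: x=4 → posterior Gamma(17, 20/3)
obs 4: x=4 → posterior Gamma(21, 23/3)
obs 5: x=3 → posterior Gamma(24, 26/3)
obs 6: x=1 → posterior Gamma(25, 29/3)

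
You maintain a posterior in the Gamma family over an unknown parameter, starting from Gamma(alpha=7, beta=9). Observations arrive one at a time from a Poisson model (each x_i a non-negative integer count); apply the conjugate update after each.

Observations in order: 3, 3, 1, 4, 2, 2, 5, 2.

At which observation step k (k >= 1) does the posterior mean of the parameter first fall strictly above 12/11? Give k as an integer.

k = 2

obs 1: x=3 → posterior Gamma(10, 10)
obs 2: x=3 → posterior Gamma(13, 11)
obs 3: x=1 → posterior Gamma(14, 12)
obs 4: x=4 → posterior Gamma(18, 13)
obs 5: x=2 → posterior Gamma(20, 14)
obs 6: x=2 → posterior Gamma(22, 15)
obs 7: x=5 → posterior Gamma(27, 16)
obs 8: x=2 → posterior Gamma(29, 17)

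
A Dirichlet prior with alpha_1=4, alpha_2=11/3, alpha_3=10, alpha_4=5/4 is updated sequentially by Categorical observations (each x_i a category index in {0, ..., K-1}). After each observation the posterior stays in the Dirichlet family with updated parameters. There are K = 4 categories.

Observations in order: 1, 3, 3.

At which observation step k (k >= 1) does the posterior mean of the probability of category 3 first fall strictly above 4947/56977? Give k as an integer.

k = 2

obs 1: x=1 → posterior Dirichlet(4, 14/3, 10, 5/4)
obs 2: x=3 → posterior Dirichlet(4, 14/3, 10, 9/4)
obs 3: x=3 → posterior Dirichlet(4, 14/3, 10, 13/4)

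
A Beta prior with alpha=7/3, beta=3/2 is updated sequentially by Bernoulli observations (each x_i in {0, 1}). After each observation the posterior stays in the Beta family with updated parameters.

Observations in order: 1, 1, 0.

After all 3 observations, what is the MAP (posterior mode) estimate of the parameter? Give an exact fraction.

obs 1: x=1 → posterior Beta(10/3, 3/2)
obs 2: x=1 → posterior Beta(13/3, 3/2)
obs 3: x=0 → posterior Beta(13/3, 5/2)

20/29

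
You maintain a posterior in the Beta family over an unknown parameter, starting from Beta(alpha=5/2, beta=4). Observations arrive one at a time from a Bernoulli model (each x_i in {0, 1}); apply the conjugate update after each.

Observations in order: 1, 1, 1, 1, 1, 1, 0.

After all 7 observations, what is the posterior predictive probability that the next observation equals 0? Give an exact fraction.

obs 1: x=1 → posterior Beta(7/2, 4)
obs 2: x=1 → posterior Beta(9/2, 4)
obs 3: x=1 → posterior Beta(11/2, 4)
obs 4: x=1 → posterior Beta(13/2, 4)
obs 5: x=1 → posterior Beta(15/2, 4)
obs 6: x=1 → posterior Beta(17/2, 4)
obs 7: x=0 → posterior Beta(17/2, 5)

10/27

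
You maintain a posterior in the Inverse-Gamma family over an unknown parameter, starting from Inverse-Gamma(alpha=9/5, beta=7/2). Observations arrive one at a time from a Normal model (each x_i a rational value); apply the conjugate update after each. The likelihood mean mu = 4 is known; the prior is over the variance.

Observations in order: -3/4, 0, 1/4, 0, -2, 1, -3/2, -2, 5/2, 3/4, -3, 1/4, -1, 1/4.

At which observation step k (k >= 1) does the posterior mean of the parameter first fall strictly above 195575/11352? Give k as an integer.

obs 1: x=-3/4 → posterior Inverse-Gamma(23/10, 473/32)
obs 2: x=0 → posterior Inverse-Gamma(14/5, 729/32)
obs 3: x=1/4 → posterior Inverse-Gamma(33/10, 477/16)
obs 4: x=0 → posterior Inverse-Gamma(19/5, 605/16)
obs 5: x=-2 → posterior Inverse-Gamma(43/10, 893/16)
obs 6: x=1 → posterior Inverse-Gamma(24/5, 965/16)
obs 7: x=-3/2 → posterior Inverse-Gamma(53/10, 1207/16)
obs 8: x=-2 → posterior Inverse-Gamma(29/5, 1495/16)
obs 9: x=5/2 → posterior Inverse-Gamma(63/10, 1513/16)
obs 10: x=3/4 → posterior Inverse-Gamma(34/5, 3195/32)
obs 11: x=-3 → posterior Inverse-Gamma(73/10, 3979/32)
obs 12: x=1/4 → posterior Inverse-Gamma(39/5, 1051/8)
obs 13: x=-1 → posterior Inverse-Gamma(83/10, 1151/8)
obs 14: x=1/4 → posterior Inverse-Gamma(44/5, 4829/32)

k = 7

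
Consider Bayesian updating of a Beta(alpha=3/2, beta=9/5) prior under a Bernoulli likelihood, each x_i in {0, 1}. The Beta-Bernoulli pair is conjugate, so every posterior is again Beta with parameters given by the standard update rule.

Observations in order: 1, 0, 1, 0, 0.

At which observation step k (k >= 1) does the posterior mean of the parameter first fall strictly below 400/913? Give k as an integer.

obs 1: x=1 → posterior Beta(5/2, 9/5)
obs 2: x=0 → posterior Beta(5/2, 14/5)
obs 3: x=1 → posterior Beta(7/2, 14/5)
obs 4: x=0 → posterior Beta(7/2, 19/5)
obs 5: x=0 → posterior Beta(7/2, 24/5)

k = 5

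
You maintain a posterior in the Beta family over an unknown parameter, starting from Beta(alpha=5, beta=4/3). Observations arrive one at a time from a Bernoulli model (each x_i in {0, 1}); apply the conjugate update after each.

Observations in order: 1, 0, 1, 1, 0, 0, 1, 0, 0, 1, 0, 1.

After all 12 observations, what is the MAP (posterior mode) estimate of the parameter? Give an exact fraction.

obs 1: x=1 → posterior Beta(6, 4/3)
obs 2: x=0 → posterior Beta(6, 7/3)
obs 3: x=1 → posterior Beta(7, 7/3)
obs 4: x=1 → posterior Beta(8, 7/3)
obs 5: x=0 → posterior Beta(8, 10/3)
obs 6: x=0 → posterior Beta(8, 13/3)
obs 7: x=1 → posterior Beta(9, 13/3)
obs 8: x=0 → posterior Beta(9, 16/3)
obs 9: x=0 → posterior Beta(9, 19/3)
obs 10: x=1 → posterior Beta(10, 19/3)
obs 11: x=0 → posterior Beta(10, 22/3)
obs 12: x=1 → posterior Beta(11, 22/3)

30/49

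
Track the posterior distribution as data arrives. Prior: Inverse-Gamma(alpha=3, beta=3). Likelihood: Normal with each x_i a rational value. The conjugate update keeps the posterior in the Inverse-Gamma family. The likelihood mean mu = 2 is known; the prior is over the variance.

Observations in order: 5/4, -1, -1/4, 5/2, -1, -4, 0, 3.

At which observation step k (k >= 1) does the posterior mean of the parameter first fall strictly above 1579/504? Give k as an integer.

obs 1: x=5/4 → posterior Inverse-Gamma(7/2, 105/32)
obs 2: x=-1 → posterior Inverse-Gamma(4, 249/32)
obs 3: x=-1/4 → posterior Inverse-Gamma(9/2, 165/16)
obs 4: x=5/2 → posterior Inverse-Gamma(5, 167/16)
obs 5: x=-1 → posterior Inverse-Gamma(11/2, 239/16)
obs 6: x=-4 → posterior Inverse-Gamma(6, 527/16)
obs 7: x=0 → posterior Inverse-Gamma(13/2, 559/16)
obs 8: x=3 → posterior Inverse-Gamma(7, 567/16)

k = 5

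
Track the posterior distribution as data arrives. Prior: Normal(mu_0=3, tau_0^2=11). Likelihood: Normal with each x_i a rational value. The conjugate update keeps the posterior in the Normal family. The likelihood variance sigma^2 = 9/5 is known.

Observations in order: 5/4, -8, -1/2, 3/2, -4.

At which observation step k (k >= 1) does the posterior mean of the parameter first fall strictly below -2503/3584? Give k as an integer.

obs 1: x=5/4 → posterior Normal(383/256, 99/64)
obs 2: x=-8 → posterior Normal(-81/28, 99/119)
obs 3: x=-1/2 → posterior Normal(-1487/696, 33/58)
obs 4: x=3/2 → posterior Normal(-1157/916, 99/229)
obs 5: x=-4 → posterior Normal(-2037/1136, 99/284)

k = 2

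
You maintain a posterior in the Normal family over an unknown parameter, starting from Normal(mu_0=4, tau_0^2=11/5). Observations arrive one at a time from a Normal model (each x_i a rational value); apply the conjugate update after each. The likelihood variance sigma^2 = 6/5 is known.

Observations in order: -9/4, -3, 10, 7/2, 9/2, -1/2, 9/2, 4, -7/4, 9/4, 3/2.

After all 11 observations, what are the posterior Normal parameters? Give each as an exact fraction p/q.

obs 1: x=-9/4 → posterior Normal(-3/68, 66/85)
obs 2: x=-3 → posterior Normal(-135/112, 33/70)
obs 3: x=10 → posterior Normal(305/156, 22/65)
obs 4: x=7/2 → posterior Normal(459/200, 33/125)
obs 5: x=9/2 → posterior Normal(657/244, 66/305)
obs 6: x=-1/2 → posterior Normal(635/288, 11/60)
obs 7: x=9/2 → posterior Normal(833/332, 66/415)
obs 8: x=4 → posterior Normal(1009/376, 33/235)
obs 9: x=-7/4 → posterior Normal(233/105, 22/175)
obs 10: x=9/4 → posterior Normal(1031/464, 33/290)
obs 11: x=3/2 → posterior Normal(1097/508, 66/635)

mu_0=1097/508, tau_0^2=66/635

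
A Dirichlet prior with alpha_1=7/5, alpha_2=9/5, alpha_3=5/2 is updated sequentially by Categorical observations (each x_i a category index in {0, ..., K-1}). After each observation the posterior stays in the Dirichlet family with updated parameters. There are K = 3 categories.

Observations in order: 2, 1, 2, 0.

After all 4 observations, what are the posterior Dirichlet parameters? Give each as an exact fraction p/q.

alpha_1=12/5, alpha_2=14/5, alpha_3=9/2

obs 1: x=2 → posterior Dirichlet(7/5, 9/5, 7/2)
obs 2: x=1 → posterior Dirichlet(7/5, 14/5, 7/2)
obs 3: x=2 → posterior Dirichlet(7/5, 14/5, 9/2)
obs 4: x=0 → posterior Dirichlet(12/5, 14/5, 9/2)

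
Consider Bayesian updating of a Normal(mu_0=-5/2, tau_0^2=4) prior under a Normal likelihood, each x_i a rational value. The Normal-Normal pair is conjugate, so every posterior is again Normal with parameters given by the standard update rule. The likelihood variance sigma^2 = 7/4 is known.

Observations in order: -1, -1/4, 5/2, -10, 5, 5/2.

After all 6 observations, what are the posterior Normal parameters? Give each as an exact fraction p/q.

obs 1: x=-1 → posterior Normal(-67/46, 28/23)
obs 2: x=-1/4 → posterior Normal(-25/26, 28/39)
obs 3: x=5/2 → posterior Normal(1/22, 28/55)
obs 4: x=-10 → posterior Normal(-315/142, 28/71)
obs 5: x=5 → posterior Normal(-155/174, 28/87)
obs 6: x=5/2 → posterior Normal(-75/206, 28/103)

mu_0=-75/206, tau_0^2=28/103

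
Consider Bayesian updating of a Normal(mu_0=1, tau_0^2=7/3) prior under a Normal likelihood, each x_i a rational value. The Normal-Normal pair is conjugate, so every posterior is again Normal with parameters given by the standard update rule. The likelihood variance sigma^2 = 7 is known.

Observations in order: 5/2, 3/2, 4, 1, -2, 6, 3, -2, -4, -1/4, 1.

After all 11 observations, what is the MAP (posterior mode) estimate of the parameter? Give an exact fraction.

55/56

obs 1: x=5/2 → posterior Normal(11/8, 7/4)
obs 2: x=3/2 → posterior Normal(7/5, 7/5)
obs 3: x=4 → posterior Normal(11/6, 7/6)
obs 4: x=1 → posterior Normal(12/7, 1)
obs 5: x=-2 → posterior Normal(5/4, 7/8)
obs 6: x=6 → posterior Normal(16/9, 7/9)
obs 7: x=3 → posterior Normal(19/10, 7/10)
obs 8: x=-2 → posterior Normal(17/11, 7/11)
obs 9: x=-4 → posterior Normal(13/12, 7/12)
obs 10: x=-1/4 → posterior Normal(51/52, 7/13)
obs 11: x=1 → posterior Normal(55/56, 1/2)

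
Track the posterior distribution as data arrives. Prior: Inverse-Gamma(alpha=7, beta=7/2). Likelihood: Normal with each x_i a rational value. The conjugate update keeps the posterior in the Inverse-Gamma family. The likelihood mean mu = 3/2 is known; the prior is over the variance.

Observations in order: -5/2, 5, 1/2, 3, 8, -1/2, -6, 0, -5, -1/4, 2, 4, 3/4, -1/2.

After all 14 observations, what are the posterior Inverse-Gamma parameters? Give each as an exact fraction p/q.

alpha=14, beta=1597/16

obs 1: x=-5/2 → posterior Inverse-Gamma(15/2, 23/2)
obs 2: x=5 → posterior Inverse-Gamma(8, 141/8)
obs 3: x=1/2 → posterior Inverse-Gamma(17/2, 145/8)
obs 4: x=3 → posterior Inverse-Gamma(9, 77/4)
obs 5: x=8 → posterior Inverse-Gamma(19/2, 323/8)
obs 6: x=-1/2 → posterior Inverse-Gamma(10, 339/8)
obs 7: x=-6 → posterior Inverse-Gamma(21/2, 141/2)
obs 8: x=0 → posterior Inverse-Gamma(11, 573/8)
obs 9: x=-5 → posterior Inverse-Gamma(23/2, 371/4)
obs 10: x=-1/4 → posterior Inverse-Gamma(12, 3017/32)
obs 11: x=2 → posterior Inverse-Gamma(25/2, 3021/32)
obs 12: x=4 → posterior Inverse-Gamma(13, 3121/32)
obs 13: x=3/4 → posterior Inverse-Gamma(27/2, 1565/16)
obs 14: x=-1/2 → posterior Inverse-Gamma(14, 1597/16)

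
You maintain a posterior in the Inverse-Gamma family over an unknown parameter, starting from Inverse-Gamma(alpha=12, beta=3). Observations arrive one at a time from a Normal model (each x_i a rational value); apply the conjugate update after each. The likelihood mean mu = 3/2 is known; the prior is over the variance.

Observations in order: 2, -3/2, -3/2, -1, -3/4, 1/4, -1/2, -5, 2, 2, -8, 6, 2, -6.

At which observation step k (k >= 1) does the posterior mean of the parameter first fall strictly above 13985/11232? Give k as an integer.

k = 5

obs 1: x=2 → posterior Inverse-Gamma(25/2, 25/8)
obs 2: x=-3/2 → posterior Inverse-Gamma(13, 61/8)
obs 3: x=-3/2 → posterior Inverse-Gamma(27/2, 97/8)
obs 4: x=-1 → posterior Inverse-Gamma(14, 61/4)
obs 5: x=-3/4 → posterior Inverse-Gamma(29/2, 569/32)
obs 6: x=1/4 → posterior Inverse-Gamma(15, 297/16)
obs 7: x=-1/2 → posterior Inverse-Gamma(31/2, 329/16)
obs 8: x=-5 → posterior Inverse-Gamma(16, 667/16)
obs 9: x=2 → posterior Inverse-Gamma(33/2, 669/16)
obs 10: x=2 → posterior Inverse-Gamma(17, 671/16)
obs 11: x=-8 → posterior Inverse-Gamma(35/2, 1393/16)
obs 12: x=6 → posterior Inverse-Gamma(18, 1555/16)
obs 13: x=2 → posterior Inverse-Gamma(37/2, 1557/16)
obs 14: x=-6 → posterior Inverse-Gamma(19, 2007/16)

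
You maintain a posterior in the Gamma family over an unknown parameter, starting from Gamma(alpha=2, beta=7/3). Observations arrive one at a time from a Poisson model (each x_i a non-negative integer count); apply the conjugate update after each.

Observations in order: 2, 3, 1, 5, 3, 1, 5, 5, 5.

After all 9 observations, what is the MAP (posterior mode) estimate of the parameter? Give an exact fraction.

obs 1: x=2 → posterior Gamma(4, 10/3)
obs 2: x=3 → posterior Gamma(7, 13/3)
obs 3: x=1 → posterior Gamma(8, 16/3)
obs 4: x=5 → posterior Gamma(13, 19/3)
obs 5: x=3 → posterior Gamma(16, 22/3)
obs 6: x=1 → posterior Gamma(17, 25/3)
obs 7: x=5 → posterior Gamma(22, 28/3)
obs 8: x=5 → posterior Gamma(27, 31/3)
obs 9: x=5 → posterior Gamma(32, 34/3)

93/34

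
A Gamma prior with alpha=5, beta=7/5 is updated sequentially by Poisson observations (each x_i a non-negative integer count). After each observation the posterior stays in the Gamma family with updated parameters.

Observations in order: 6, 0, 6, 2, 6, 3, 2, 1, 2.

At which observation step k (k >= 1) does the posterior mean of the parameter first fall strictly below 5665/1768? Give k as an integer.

obs 1: x=6 → posterior Gamma(11, 12/5)
obs 2: x=0 → posterior Gamma(11, 17/5)
obs 3: x=6 → posterior Gamma(17, 22/5)
obs 4: x=2 → posterior Gamma(19, 27/5)
obs 5: x=6 → posterior Gamma(25, 32/5)
obs 6: x=3 → posterior Gamma(28, 37/5)
obs 7: x=2 → posterior Gamma(30, 42/5)
obs 8: x=1 → posterior Gamma(31, 47/5)
obs 9: x=2 → posterior Gamma(33, 52/5)

k = 9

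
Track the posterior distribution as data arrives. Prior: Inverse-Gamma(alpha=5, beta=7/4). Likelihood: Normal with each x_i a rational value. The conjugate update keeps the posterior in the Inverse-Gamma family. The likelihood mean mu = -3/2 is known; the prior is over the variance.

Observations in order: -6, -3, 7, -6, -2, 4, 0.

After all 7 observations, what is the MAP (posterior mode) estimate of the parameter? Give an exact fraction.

obs 1: x=-6 → posterior Inverse-Gamma(11/2, 95/8)
obs 2: x=-3 → posterior Inverse-Gamma(6, 13)
obs 3: x=7 → posterior Inverse-Gamma(13/2, 393/8)
obs 4: x=-6 → posterior Inverse-Gamma(7, 237/4)
obs 5: x=-2 → posterior Inverse-Gamma(15/2, 475/8)
obs 6: x=4 → posterior Inverse-Gamma(8, 149/2)
obs 7: x=0 → posterior Inverse-Gamma(17/2, 605/8)

605/76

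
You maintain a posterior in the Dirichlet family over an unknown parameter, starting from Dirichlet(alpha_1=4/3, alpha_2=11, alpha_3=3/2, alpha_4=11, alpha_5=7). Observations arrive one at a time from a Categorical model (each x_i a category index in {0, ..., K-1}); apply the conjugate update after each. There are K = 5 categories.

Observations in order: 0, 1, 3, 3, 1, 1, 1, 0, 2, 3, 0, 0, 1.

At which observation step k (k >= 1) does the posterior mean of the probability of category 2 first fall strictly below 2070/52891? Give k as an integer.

k = 7

obs 1: x=0 → posterior Dirichlet(7/3, 11, 3/2, 11, 7)
obs 2: x=1 → posterior Dirichlet(7/3, 12, 3/2, 11, 7)
obs 3: x=3 → posterior Dirichlet(7/3, 12, 3/2, 12, 7)
obs 4: x=3 → posterior Dirichlet(7/3, 12, 3/2, 13, 7)
obs 5: x=1 → posterior Dirichlet(7/3, 13, 3/2, 13, 7)
obs 6: x=1 → posterior Dirichlet(7/3, 14, 3/2, 13, 7)
obs 7: x=1 → posterior Dirichlet(7/3, 15, 3/2, 13, 7)
obs 8: x=0 → posterior Dirichlet(10/3, 15, 3/2, 13, 7)
obs 9: x=2 → posterior Dirichlet(10/3, 15, 5/2, 13, 7)
obs 10: x=3 → posterior Dirichlet(10/3, 15, 5/2, 14, 7)
obs 11: x=0 → posterior Dirichlet(13/3, 15, 5/2, 14, 7)
obs 12: x=0 → posterior Dirichlet(16/3, 15, 5/2, 14, 7)
obs 13: x=1 → posterior Dirichlet(16/3, 16, 5/2, 14, 7)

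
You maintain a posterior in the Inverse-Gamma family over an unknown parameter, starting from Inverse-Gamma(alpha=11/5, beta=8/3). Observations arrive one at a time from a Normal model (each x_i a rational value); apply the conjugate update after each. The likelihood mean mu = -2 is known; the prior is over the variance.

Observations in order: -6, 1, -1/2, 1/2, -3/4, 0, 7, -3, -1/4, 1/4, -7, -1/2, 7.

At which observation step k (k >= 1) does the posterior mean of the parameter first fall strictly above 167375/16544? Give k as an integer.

k = 7

obs 1: x=-6 → posterior Inverse-Gamma(27/10, 32/3)
obs 2: x=1 → posterior Inverse-Gamma(16/5, 91/6)
obs 3: x=-1/2 → posterior Inverse-Gamma(37/10, 391/24)
obs 4: x=1/2 → posterior Inverse-Gamma(21/5, 233/12)
obs 5: x=-3/4 → posterior Inverse-Gamma(47/10, 1939/96)
obs 6: x=0 → posterior Inverse-Gamma(26/5, 2131/96)
obs 7: x=7 → posterior Inverse-Gamma(57/10, 6019/96)
obs 8: x=-3 → posterior Inverse-Gamma(31/5, 6067/96)
obs 9: x=-1/4 → posterior Inverse-Gamma(67/10, 3107/48)
obs 10: x=1/4 → posterior Inverse-Gamma(36/5, 6457/96)
obs 11: x=-7 → posterior Inverse-Gamma(77/10, 7657/96)
obs 12: x=-1/2 → posterior Inverse-Gamma(41/5, 7765/96)
obs 13: x=7 → posterior Inverse-Gamma(87/10, 11653/96)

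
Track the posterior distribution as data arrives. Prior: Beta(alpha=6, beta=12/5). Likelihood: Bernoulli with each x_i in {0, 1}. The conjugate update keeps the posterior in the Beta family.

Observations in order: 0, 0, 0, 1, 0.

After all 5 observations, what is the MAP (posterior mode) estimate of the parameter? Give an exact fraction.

obs 1: x=0 → posterior Beta(6, 17/5)
obs 2: x=0 → posterior Beta(6, 22/5)
obs 3: x=0 → posterior Beta(6, 27/5)
obs 4: x=1 → posterior Beta(7, 27/5)
obs 5: x=0 → posterior Beta(7, 32/5)

10/19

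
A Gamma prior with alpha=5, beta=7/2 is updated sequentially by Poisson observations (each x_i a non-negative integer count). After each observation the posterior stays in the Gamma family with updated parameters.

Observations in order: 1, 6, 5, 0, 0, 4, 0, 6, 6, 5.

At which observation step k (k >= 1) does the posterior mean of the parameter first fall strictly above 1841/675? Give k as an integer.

k = 10

obs 1: x=1 → posterior Gamma(6, 9/2)
obs 2: x=6 → posterior Gamma(12, 11/2)
obs 3: x=5 → posterior Gamma(17, 13/2)
obs 4: x=0 → posterior Gamma(17, 15/2)
obs 5: x=0 → posterior Gamma(17, 17/2)
obs 6: x=4 → posterior Gamma(21, 19/2)
obs 7: x=0 → posterior Gamma(21, 21/2)
obs 8: x=6 → posterior Gamma(27, 23/2)
obs 9: x=6 → posterior Gamma(33, 25/2)
obs 10: x=5 → posterior Gamma(38, 27/2)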